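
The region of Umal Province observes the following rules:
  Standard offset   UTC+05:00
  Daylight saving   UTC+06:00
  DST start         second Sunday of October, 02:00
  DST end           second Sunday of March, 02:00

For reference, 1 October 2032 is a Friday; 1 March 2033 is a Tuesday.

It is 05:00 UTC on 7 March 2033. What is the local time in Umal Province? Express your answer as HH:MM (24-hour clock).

11:00

1 October 2032 is a Friday, so the first Sunday is October 3 and the second is October 10.
1 March 2033 is a Tuesday, so the first Sunday is March 6 and the second is March 13.
At the standard offset (UTC+05:00), 05:00 UTC + 5h = 10:00 Umal Province standard time.
The standard-time date in Umal Province, 7 March 2033, lies within the daylight-saving period (10 October 2032 – 13 March 2033), so Umal Province is on daylight time, UTC+06:00.
05:00 UTC + 6h = 11:00 local.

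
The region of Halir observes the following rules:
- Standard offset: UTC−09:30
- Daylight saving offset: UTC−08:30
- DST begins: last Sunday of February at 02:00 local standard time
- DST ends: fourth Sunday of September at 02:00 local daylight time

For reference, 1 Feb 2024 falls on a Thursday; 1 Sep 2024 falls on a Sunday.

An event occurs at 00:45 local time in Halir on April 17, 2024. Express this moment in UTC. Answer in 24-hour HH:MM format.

09:15

1 February 2024 is a Thursday, so Sundays fall on 4, 11, 18, 25; the last is February 25.
1 September 2024 is a Sunday, so the first Sunday is September 1 and the fourth is September 22.
April 17, 2024 falls between 25 February and 22 September, so daylight saving is in effect and Halir is at UTC−08:30.
00:45 local + 8h30m = 09:15 UTC.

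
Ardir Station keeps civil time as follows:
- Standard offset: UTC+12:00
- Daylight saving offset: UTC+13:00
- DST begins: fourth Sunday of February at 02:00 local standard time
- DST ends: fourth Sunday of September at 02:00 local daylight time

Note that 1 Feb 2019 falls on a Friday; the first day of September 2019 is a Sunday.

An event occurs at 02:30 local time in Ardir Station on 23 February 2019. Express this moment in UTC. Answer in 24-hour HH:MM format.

14:30

1 February 2019 is a Friday, so the first Sunday is February 3 and the fourth is February 24.
1 September 2019 is a Sunday, so the first Sunday is September 1 and the fourth is September 22.
23 February 2019 is outside the daylight-saving period (24 February – 22 September), so Ardir Station is on standard time, UTC+12:00.
02:30 local − 12h = 14:30 UTC (rolling into the previous day, 22 February 2019).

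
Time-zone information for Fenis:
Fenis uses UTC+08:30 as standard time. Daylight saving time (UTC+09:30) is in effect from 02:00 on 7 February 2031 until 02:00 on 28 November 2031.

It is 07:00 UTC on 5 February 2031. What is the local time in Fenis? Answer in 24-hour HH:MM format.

At the standard offset (UTC+08:30), 07:00 UTC + 8h30m = 15:30 Fenis standard time.
The standard-time date in Fenis, 5 February 2031, does not fall between 7 February and 28 November, so daylight saving is not in effect and Fenis is at UTC+08:30.
07:00 UTC + 8h30m = 15:30 local.

15:30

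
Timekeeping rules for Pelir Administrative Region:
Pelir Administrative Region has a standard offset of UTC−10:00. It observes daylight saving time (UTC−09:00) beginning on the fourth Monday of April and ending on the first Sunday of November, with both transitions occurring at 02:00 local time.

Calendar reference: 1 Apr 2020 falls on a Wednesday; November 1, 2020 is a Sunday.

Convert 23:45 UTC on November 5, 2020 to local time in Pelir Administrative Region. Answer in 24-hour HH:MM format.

13:45

1 April 2020 is a Wednesday, so the first Monday is April 6 and the fourth is April 27.
1 November 2020 is a Sunday, so the first Sunday is November 1.
At the standard offset (UTC−10:00), 23:45 UTC − 10h = 13:45 Pelir Administrative Region standard time.
Daylight saving runs 27 April – 1 November; the standard-time date in Pelir Administrative Region, November 5, 2020, is outside that window, so Pelir Administrative Region is on standard time at UTC−10:00.
23:45 UTC − 10h = 13:45 local.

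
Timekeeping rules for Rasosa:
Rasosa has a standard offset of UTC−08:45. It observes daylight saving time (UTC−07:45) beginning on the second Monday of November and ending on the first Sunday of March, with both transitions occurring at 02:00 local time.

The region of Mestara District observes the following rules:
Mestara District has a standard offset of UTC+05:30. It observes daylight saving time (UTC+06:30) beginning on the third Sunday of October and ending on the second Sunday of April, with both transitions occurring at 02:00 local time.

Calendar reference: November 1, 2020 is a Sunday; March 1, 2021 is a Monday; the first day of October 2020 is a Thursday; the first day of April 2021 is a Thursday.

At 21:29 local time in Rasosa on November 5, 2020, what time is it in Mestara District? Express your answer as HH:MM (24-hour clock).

12:44

1 November 2020 is a Sunday, so the first Monday is November 2 and the second is November 9.
1 March 2021 is a Monday, so the first Sunday is March 7.
November 5, 2020 does not fall between 9 November 2020 and 7 March 2021, so daylight saving is not in effect and Rasosa is at UTC−08:45.
21:29 Rasosa + 8h45m = 06:14 UTC (rolling into the next day, 6 November 2020).
1 October 2020 is a Thursday, so the first Sunday is October 4 and the third is October 18.
1 April 2021 is a Thursday, so the first Sunday is April 4 and the second is April 11.
At the standard offset (UTC+05:30), 06:14 UTC + 5h30m = 11:44 Mestara District standard time.
Daylight saving runs 18 October 2020 – 11 April 2021; the standard-time date in Mestara District, November 6, 2020, is inside that window, so Mestara District is at UTC+06:30.
06:14 UTC + 6h30m = 12:44 Mestara District.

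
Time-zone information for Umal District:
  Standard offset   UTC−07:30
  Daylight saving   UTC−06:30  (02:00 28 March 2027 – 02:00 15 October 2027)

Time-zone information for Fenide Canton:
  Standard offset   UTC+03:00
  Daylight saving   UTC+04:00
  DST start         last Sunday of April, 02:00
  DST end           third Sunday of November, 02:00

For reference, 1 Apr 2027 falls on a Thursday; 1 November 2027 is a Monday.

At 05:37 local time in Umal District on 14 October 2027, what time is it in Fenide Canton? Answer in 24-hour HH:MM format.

16:07

14 October 2027 lies within the daylight-saving period (28 March – 15 October), so Umal District is on daylight time, UTC−06:30.
05:37 Umal District + 6h30m = 12:07 UTC.
1 April 2027 is a Thursday, so Sundays fall on 4, 11, 18, 25; the last is April 25.
1 November 2027 is a Monday, so the first Sunday is November 7 and the third is November 21.
At the standard offset (UTC+03:00), 12:07 UTC + 3h = 15:07 Fenide Canton standard time.
Daylight saving runs 25 April – 21 November; the standard-time date in Fenide Canton, 14 October 2027, is inside that window, so Fenide Canton is at UTC+04:00.
12:07 UTC + 4h = 16:07 Fenide Canton.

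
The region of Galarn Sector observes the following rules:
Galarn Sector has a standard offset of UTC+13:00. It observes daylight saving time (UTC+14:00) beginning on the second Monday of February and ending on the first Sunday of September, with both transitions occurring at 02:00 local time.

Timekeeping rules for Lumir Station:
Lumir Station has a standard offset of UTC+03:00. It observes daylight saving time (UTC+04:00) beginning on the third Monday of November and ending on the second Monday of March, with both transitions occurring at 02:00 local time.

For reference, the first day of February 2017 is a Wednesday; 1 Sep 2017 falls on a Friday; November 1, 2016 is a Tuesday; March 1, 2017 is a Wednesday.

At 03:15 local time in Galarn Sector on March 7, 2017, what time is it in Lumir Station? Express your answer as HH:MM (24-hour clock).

17:15

1 February 2017 is a Wednesday, so the first Monday is February 6 and the second is February 13.
1 September 2017 is a Friday, so the first Sunday is September 3.
March 7, 2017 lies within the daylight-saving period (13 February – 3 September), so Galarn Sector is on daylight time, UTC+14:00.
03:15 Galarn Sector − 14h = 13:15 UTC (rolling into the previous day, 6 March 2017).
1 November 2016 is a Tuesday, so the first Monday is November 7 and the third is November 21.
1 March 2017 is a Wednesday, so the first Monday is March 6 and the second is March 13.
At the standard offset (UTC+03:00), 13:15 UTC + 3h = 16:15 Lumir Station standard time.
The standard-time date in Lumir Station, March 6, 2017, lies within the daylight-saving period (21 November 2016 – 13 March 2017), so Lumir Station is on daylight time, UTC+04:00.
13:15 UTC + 4h = 17:15 Lumir Station.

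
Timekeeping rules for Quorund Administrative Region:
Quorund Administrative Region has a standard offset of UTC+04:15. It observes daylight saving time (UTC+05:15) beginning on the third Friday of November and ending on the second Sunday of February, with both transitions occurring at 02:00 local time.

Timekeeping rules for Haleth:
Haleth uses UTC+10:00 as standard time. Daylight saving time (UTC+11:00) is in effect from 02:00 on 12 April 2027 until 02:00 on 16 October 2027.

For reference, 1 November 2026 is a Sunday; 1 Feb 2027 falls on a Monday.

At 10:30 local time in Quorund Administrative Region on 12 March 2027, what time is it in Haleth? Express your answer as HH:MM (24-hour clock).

1 November 2026 is a Sunday, so the first Friday is November 6 and the third is November 20.
1 February 2027 is a Monday, so the first Sunday is February 7 and the second is February 14.
12 March 2027 does not fall between 20 November 2026 and 14 February 2027, so daylight saving is not in effect and Quorund Administrative Region is at UTC+04:15.
10:30 Quorund Administrative Region − 4h15m = 06:15 UTC.
At the standard offset (UTC+10:00), 06:15 UTC + 10h = 16:15 Haleth standard time.
The standard-time date in Haleth, 12 March 2027, is outside the daylight-saving period (12 April – 16 October), so Haleth is on standard time, UTC+10:00.
06:15 UTC + 10h = 16:15 Haleth.

16:15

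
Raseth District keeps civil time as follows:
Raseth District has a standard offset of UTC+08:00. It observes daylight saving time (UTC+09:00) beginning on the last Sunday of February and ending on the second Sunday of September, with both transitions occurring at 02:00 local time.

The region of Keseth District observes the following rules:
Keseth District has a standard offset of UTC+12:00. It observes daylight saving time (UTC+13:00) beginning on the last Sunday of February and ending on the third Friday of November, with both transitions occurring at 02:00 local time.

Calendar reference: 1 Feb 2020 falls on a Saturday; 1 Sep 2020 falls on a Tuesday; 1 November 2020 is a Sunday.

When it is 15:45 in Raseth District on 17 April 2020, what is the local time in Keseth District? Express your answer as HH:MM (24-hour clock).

19:45

1 February 2020 is a Saturday, so Sundays fall on 2, 9, 16, 23; the last is February 23.
1 September 2020 is a Tuesday, so the first Sunday is September 6 and the second is September 13.
Daylight saving runs 23 February – 13 September; 17 April 2020 is inside that window, so Raseth District is at UTC+09:00.
15:45 Raseth District − 9h = 06:45 UTC.
1 February 2020 is a Saturday, so Sundays fall on 2, 9, 16, 23; the last is February 23.
1 November 2020 is a Sunday, so the first Friday is November 6 and the third is November 20.
At the standard offset (UTC+12:00), 06:45 UTC + 12h = 18:45 Keseth District standard time.
The standard-time date in Keseth District, 17 April 2020, lies within the daylight-saving period (23 February – 20 November), so Keseth District is on daylight time, UTC+13:00.
06:45 UTC + 13h = 19:45 Keseth District.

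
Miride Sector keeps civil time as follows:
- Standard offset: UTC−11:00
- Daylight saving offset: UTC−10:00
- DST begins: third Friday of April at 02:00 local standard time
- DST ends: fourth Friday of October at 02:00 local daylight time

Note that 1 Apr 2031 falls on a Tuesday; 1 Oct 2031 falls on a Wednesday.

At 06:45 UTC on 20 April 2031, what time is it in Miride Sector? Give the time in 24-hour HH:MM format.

1 April 2031 is a Tuesday, so the first Friday is April 4 and the third is April 18.
1 October 2031 is a Wednesday, so the first Friday is October 3 and the fourth is October 24.
At the standard offset (UTC−11:00), 06:45 UTC − 11h = 19:45 Miride Sector standard time (rolling into the previous day, 19 April 2031).
The standard-time date in Miride Sector, 19 April 2031, lies within the daylight-saving period (18 April – 24 October), so Miride Sector is on daylight time, UTC−10:00.
06:45 UTC − 10h = 20:45 local (rolling into the previous day, 19 April 2031).

20:45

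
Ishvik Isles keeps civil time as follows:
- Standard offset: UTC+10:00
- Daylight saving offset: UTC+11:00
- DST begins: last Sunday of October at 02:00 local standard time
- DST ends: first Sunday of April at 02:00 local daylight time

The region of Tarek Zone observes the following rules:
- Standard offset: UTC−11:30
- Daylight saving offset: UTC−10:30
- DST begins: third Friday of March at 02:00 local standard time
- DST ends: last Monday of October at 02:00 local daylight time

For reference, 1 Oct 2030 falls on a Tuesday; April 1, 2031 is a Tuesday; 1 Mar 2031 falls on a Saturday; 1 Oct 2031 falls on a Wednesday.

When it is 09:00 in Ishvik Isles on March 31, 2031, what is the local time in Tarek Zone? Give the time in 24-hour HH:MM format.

11:30

1 October 2030 is a Tuesday, so Sundays fall on 6, 13, 20, 27; the last is October 27.
1 April 2031 is a Tuesday, so the first Sunday is April 6.
March 31, 2031 lies within the daylight-saving period (27 October 2030 – 6 April 2031), so Ishvik Isles is on daylight time, UTC+11:00.
09:00 Ishvik Isles − 11h = 22:00 UTC (rolling into the previous day, 30 March 2031).
1 March 2031 is a Saturday, so the first Friday is March 7 and the third is March 21.
1 October 2031 is a Wednesday, so Mondays fall on 6, 13, 20, 27; the last is October 27.
At the standard offset (UTC−11:30), 22:00 UTC − 11h30m = 10:30 Tarek Zone standard time.
Daylight saving runs 21 March – 27 October; the standard-time date in Tarek Zone, March 30, 2031, is inside that window, so Tarek Zone is at UTC−10:30.
22:00 UTC − 10h30m = 11:30 Tarek Zone.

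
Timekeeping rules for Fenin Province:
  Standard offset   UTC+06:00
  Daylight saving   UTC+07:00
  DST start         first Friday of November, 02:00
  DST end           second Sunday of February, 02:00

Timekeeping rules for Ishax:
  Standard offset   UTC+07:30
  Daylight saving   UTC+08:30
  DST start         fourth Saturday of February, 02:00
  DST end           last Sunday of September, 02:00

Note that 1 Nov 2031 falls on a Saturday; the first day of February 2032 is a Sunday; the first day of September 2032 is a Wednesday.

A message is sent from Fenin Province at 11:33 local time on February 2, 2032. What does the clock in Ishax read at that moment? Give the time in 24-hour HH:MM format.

1 November 2031 is a Saturday, so the first Friday is November 7.
1 February 2032 is a Sunday, so the first Sunday is February 1 and the second is February 8.
Daylight saving runs 7 November 2031 – 8 February 2032; February 2, 2032 is inside that window, so Fenin Province is at UTC+07:00.
11:33 Fenin Province − 7h = 04:33 UTC.
1 February 2032 is a Sunday, so the first Saturday is February 7 and the fourth is February 28.
1 September 2032 is a Wednesday, so Sundays fall on 5, 12, 19, 26; the last is September 26.
At the standard offset (UTC+07:30), 04:33 UTC + 7h30m = 12:03 Ishax standard time.
The standard-time date in Ishax, February 2, 2032, does not fall between 28 February and 26 September, so daylight saving is not in effect and Ishax is at UTC+07:30.
04:33 UTC + 7h30m = 12:03 Ishax.

12:03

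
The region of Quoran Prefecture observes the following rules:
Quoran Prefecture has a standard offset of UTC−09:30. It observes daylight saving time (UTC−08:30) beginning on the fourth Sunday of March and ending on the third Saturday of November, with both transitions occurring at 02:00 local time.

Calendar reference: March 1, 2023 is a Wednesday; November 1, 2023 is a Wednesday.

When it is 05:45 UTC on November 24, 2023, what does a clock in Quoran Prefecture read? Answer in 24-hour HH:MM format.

1 March 2023 is a Wednesday, so the first Sunday is March 5 and the fourth is March 26.
1 November 2023 is a Wednesday, so the first Saturday is November 4 and the third is November 18.
At the standard offset (UTC−09:30), 05:45 UTC − 9h30m = 20:15 Quoran Prefecture standard time (rolling into the previous day, 23 November 2023).
The standard-time date in Quoran Prefecture, November 23, 2023, does not fall between 26 March and 18 November, so daylight saving is not in effect and Quoran Prefecture is at UTC−09:30.
05:45 UTC − 9h30m = 20:15 local (rolling into the previous day, 23 November 2023).

20:15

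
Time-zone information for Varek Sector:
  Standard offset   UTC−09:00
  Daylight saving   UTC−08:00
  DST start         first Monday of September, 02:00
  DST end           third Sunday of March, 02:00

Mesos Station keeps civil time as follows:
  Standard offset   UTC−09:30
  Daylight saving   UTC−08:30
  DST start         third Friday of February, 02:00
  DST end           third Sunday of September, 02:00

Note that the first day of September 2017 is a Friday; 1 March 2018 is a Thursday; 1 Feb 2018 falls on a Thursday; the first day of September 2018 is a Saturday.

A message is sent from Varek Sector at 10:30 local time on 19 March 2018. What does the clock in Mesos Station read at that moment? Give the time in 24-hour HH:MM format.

11:00

1 September 2017 is a Friday, so the first Monday is September 4.
1 March 2018 is a Thursday, so the first Sunday is March 4 and the third is March 18.
19 March 2018 is outside the daylight-saving period (4 September 2017 – 18 March 2018), so Varek Sector is on standard time, UTC−09:00.
10:30 Varek Sector + 9h = 19:30 UTC.
1 February 2018 is a Thursday, so the first Friday is February 2 and the third is February 16.
1 September 2018 is a Saturday, so the first Sunday is September 2 and the third is September 16.
At the standard offset (UTC−09:30), 19:30 UTC − 9h30m = 10:00 Mesos Station standard time.
Daylight saving runs 16 February – 16 September; the standard-time date in Mesos Station, 19 March 2018, is inside that window, so Mesos Station is at UTC−08:30.
19:30 UTC − 8h30m = 11:00 Mesos Station.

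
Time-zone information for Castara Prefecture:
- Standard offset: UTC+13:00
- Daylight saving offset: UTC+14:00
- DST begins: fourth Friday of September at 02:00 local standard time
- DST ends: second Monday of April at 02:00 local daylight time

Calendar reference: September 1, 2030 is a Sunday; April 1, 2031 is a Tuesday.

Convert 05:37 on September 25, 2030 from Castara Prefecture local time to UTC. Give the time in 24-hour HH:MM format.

16:37

1 September 2030 is a Sunday, so the first Friday is September 6 and the fourth is September 27.
1 April 2031 is a Tuesday, so the first Monday is April 7 and the second is April 14.
September 25, 2030 does not fall between 27 September 2030 and 14 April 2031, so daylight saving is not in effect and Castara Prefecture is at UTC+13:00.
05:37 local − 13h = 16:37 UTC (rolling into the previous day, 24 September 2030).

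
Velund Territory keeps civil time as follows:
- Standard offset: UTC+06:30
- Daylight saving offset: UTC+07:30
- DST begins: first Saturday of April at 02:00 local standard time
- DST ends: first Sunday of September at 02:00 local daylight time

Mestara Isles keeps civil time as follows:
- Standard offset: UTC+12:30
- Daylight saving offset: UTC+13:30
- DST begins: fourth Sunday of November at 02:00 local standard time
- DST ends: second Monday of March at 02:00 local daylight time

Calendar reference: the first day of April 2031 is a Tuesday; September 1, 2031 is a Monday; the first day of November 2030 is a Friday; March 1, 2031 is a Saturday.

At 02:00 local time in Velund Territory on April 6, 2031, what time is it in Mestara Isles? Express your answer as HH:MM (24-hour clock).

1 April 2031 is a Tuesday, so the first Saturday is April 5.
1 September 2031 is a Monday, so the first Sunday is September 7.
April 6, 2031 lies within the daylight-saving period (5 April – 7 September), so Velund Territory is on daylight time, UTC+07:30.
02:00 Velund Territory − 7h30m = 18:30 UTC (rolling into the previous day, 5 April 2031).
1 November 2030 is a Friday, so the first Sunday is November 3 and the fourth is November 24.
1 March 2031 is a Saturday, so the first Monday is March 3 and the second is March 10.
At the standard offset (UTC+12:30), 18:30 UTC + 12h30m = 07:00 Mestara Isles standard time (rolling into the next day, 6 April 2031).
Daylight saving runs 24 November 2030 – 10 March 2031; the standard-time date in Mestara Isles, April 6, 2031, is outside that window, so Mestara Isles is on standard time at UTC+12:30.
18:30 UTC + 12h30m = 07:00 Mestara Isles (rolling into the next day, 6 April 2031).

07:00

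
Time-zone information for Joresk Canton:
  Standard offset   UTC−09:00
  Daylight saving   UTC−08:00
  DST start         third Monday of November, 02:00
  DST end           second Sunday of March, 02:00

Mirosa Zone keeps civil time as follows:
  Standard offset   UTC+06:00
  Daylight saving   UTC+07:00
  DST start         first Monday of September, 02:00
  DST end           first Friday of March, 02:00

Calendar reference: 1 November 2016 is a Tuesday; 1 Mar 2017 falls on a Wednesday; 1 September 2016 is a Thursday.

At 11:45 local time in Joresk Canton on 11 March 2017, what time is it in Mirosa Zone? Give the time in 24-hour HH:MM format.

1 November 2016 is a Tuesday, so the first Monday is November 7 and the third is November 21.
1 March 2017 is a Wednesday, so the first Sunday is March 5 and the second is March 12.
11 March 2017 lies within the daylight-saving period (21 November 2016 – 12 March 2017), so Joresk Canton is on daylight time, UTC−08:00.
11:45 Joresk Canton + 8h = 19:45 UTC.
1 September 2016 is a Thursday, so the first Monday is September 5.
1 March 2017 is a Wednesday, so the first Friday is March 3.
At the standard offset (UTC+06:00), 19:45 UTC + 6h = 01:45 Mirosa Zone standard time (rolling into the next day, 12 March 2017).
The standard-time date in Mirosa Zone, 12 March 2017, does not fall between 5 September 2016 and 3 March 2017, so daylight saving is not in effect and Mirosa Zone is at UTC+06:00.
19:45 UTC + 6h = 01:45 Mirosa Zone (rolling into the next day, 12 March 2017).

01:45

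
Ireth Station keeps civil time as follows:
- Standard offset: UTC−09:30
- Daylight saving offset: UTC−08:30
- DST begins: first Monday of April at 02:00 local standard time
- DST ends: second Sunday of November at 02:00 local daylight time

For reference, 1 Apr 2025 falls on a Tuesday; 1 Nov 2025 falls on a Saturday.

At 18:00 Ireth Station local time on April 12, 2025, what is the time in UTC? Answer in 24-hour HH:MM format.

02:30

1 April 2025 is a Tuesday, so the first Monday is April 7.
1 November 2025 is a Saturday, so the first Sunday is November 2 and the second is November 9.
Daylight saving runs 7 April – 9 November; April 12, 2025 is inside that window, so Ireth Station is at UTC−08:30.
18:00 local + 8h30m = 02:30 UTC (rolling into the next day, 13 April 2025).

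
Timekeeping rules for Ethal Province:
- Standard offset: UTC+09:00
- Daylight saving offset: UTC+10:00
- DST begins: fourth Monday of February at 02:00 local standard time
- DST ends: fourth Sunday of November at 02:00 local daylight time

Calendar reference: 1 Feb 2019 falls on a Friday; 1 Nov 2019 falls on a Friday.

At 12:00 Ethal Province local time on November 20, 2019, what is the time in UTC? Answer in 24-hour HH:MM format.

02:00

1 February 2019 is a Friday, so the first Monday is February 4 and the fourth is February 25.
1 November 2019 is a Friday, so the first Sunday is November 3 and the fourth is November 24.
November 20, 2019 lies within the daylight-saving period (25 February – 24 November), so Ethal Province is on daylight time, UTC+10:00.
12:00 local − 10h = 02:00 UTC.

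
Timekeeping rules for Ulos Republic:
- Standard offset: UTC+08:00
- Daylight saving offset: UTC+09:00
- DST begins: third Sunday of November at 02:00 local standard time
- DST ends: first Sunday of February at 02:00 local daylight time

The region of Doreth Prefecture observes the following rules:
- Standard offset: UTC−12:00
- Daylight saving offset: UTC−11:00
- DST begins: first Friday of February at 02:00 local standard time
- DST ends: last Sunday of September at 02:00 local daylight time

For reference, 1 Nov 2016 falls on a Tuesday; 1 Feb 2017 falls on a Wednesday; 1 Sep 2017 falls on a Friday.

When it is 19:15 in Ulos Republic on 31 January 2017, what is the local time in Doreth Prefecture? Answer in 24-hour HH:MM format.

22:15

1 November 2016 is a Tuesday, so the first Sunday is November 6 and the third is November 20.
1 February 2017 is a Wednesday, so the first Sunday is February 5.
Daylight saving runs 20 November 2016 – 5 February 2017; 31 January 2017 is inside that window, so Ulos Republic is at UTC+09:00.
19:15 Ulos Republic − 9h = 10:15 UTC.
1 February 2017 is a Wednesday, so the first Friday is February 3.
1 September 2017 is a Friday, so Sundays fall on 3, 10, 17, 24; the last is September 24.
At the standard offset (UTC−12:00), 10:15 UTC − 12h = 22:15 Doreth Prefecture standard time (rolling into the previous day, 30 January 2017).
The standard-time date in Doreth Prefecture, 30 January 2017, is outside the daylight-saving period (3 February – 24 September), so Doreth Prefecture is on standard time, UTC−12:00.
10:15 UTC − 12h = 22:15 Doreth Prefecture (rolling into the previous day, 30 January 2017).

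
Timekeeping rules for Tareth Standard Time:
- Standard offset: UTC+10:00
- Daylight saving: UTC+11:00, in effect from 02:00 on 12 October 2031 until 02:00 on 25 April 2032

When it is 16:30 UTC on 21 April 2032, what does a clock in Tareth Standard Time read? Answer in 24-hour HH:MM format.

At the standard offset (UTC+10:00), 16:30 UTC + 10h = 02:30 Tareth Standard Time standard time (rolling into the next day, 22 April 2032).
The standard-time date in Tareth Standard Time, 22 April 2032, falls between 12 October 2031 and 25 April 2032, so daylight saving is in effect and Tareth Standard Time is at UTC+11:00.
16:30 UTC + 11h = 03:30 local (rolling into the next day, 22 April 2032).

03:30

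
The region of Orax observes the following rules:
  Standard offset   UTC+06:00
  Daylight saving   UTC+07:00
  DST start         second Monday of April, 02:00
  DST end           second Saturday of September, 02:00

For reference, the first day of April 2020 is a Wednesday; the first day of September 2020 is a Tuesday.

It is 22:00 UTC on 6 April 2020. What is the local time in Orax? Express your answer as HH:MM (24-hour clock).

1 April 2020 is a Wednesday, so the first Monday is April 6 and the second is April 13.
1 September 2020 is a Tuesday, so the first Saturday is September 5 and the second is September 12.
At the standard offset (UTC+06:00), 22:00 UTC + 6h = 04:00 Orax standard time (rolling into the next day, 7 April 2020).
The standard-time date in Orax, 7 April 2020, is outside the daylight-saving period (13 April – 12 September), so Orax is on standard time, UTC+06:00.
22:00 UTC + 6h = 04:00 local (rolling into the next day, 7 April 2020).

04:00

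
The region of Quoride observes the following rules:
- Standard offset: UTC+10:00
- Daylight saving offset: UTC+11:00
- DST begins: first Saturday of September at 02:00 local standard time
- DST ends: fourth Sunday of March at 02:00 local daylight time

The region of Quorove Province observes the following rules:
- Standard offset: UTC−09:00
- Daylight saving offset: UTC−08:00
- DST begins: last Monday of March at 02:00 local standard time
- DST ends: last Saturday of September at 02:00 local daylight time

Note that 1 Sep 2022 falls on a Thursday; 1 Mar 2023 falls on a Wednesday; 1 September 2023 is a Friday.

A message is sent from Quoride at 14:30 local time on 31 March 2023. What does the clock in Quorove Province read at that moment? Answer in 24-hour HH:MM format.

1 September 2022 is a Thursday, so the first Saturday is September 3.
1 March 2023 is a Wednesday, so the first Sunday is March 5 and the fourth is March 26.
Daylight saving runs 3 September 2022 – 26 March 2023; 31 March 2023 is outside that window, so Quoride is on standard time at UTC+10:00.
14:30 Quoride − 10h = 04:30 UTC.
1 March 2023 is a Wednesday, so Mondays fall on 6, 13, 20, 27; the last is March 27.
1 September 2023 is a Friday, so Saturdays fall on 2, 9, 16, 23, 30; the last is September 30.
At the standard offset (UTC−09:00), 04:30 UTC − 9h = 19:30 Quorove Province standard time (rolling into the previous day, 30 March 2023).
The standard-time date in Quorove Province, 30 March 2023, falls between 27 March and 30 September, so daylight saving is in effect and Quorove Province is at UTC−08:00.
04:30 UTC − 8h = 20:30 Quorove Province (rolling into the previous day, 30 March 2023).

20:30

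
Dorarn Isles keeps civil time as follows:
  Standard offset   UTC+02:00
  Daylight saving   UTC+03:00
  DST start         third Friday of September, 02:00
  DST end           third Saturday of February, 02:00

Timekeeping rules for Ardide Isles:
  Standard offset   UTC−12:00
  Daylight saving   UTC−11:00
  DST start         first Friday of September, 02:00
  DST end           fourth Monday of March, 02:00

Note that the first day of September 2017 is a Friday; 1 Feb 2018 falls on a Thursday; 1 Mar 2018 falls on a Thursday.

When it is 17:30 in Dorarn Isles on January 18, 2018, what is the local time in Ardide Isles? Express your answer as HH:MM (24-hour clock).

03:30

1 September 2017 is a Friday, so the first Friday is September 1 and the third is September 15.
1 February 2018 is a Thursday, so the first Saturday is February 3 and the third is February 17.
Daylight saving runs 15 September 2017 – 17 February 2018; January 18, 2018 is inside that window, so Dorarn Isles is at UTC+03:00.
17:30 Dorarn Isles − 3h = 14:30 UTC.
1 September 2017 is a Friday, so the first Friday is September 1.
1 March 2018 is a Thursday, so the first Monday is March 5 and the fourth is March 26.
At the standard offset (UTC−12:00), 14:30 UTC − 12h = 02:30 Ardide Isles standard time.
The standard-time date in Ardide Isles, January 18, 2018, lies within the daylight-saving period (1 September 2017 – 26 March 2018), so Ardide Isles is on daylight time, UTC−11:00.
14:30 UTC − 11h = 03:30 Ardide Isles.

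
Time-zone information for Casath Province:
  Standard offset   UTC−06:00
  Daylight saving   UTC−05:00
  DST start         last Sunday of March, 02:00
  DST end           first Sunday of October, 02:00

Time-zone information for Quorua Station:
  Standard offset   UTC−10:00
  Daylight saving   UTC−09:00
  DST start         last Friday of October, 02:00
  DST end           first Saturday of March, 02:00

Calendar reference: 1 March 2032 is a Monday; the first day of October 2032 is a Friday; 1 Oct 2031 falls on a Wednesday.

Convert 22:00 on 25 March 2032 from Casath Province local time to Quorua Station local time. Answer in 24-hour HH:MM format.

18:00

1 March 2032 is a Monday, so Sundays fall on 7, 14, 21, 28; the last is March 28.
1 October 2032 is a Friday, so the first Sunday is October 3.
25 March 2032 does not fall between 28 March and 3 October, so daylight saving is not in effect and Casath Province is at UTC−06:00.
22:00 Casath Province + 6h = 04:00 UTC (rolling into the next day, 26 March 2032).
1 October 2031 is a Wednesday, so Fridays fall on 3, 10, 17, 24, 31; the last is October 31.
1 March 2032 is a Monday, so the first Saturday is March 6.
At the standard offset (UTC−10:00), 04:00 UTC − 10h = 18:00 Quorua Station standard time (rolling into the previous day, 25 March 2032).
Daylight saving runs 31 October 2031 – 6 March 2032; the standard-time date in Quorua Station, 25 March 2032, is outside that window, so Quorua Station is on standard time at UTC−10:00.
04:00 UTC − 10h = 18:00 Quorua Station (rolling into the previous day, 25 March 2032).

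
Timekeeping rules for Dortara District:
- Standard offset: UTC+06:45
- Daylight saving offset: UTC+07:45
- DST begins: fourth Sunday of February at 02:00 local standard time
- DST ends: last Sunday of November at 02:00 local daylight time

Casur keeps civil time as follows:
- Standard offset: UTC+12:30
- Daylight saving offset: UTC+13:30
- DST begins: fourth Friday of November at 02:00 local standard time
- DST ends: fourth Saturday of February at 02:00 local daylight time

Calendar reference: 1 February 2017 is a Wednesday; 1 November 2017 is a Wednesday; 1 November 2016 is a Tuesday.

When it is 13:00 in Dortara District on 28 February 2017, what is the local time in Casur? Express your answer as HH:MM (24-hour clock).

17:45

1 February 2017 is a Wednesday, so the first Sunday is February 5 and the fourth is February 26.
1 November 2017 is a Wednesday, so Sundays fall on 5, 12, 19, 26; the last is November 26.
28 February 2017 lies within the daylight-saving period (26 February – 26 November), so Dortara District is on daylight time, UTC+07:45.
13:00 Dortara District − 7h45m = 05:15 UTC.
1 November 2016 is a Tuesday, so the first Friday is November 4 and the fourth is November 25.
1 February 2017 is a Wednesday, so the first Saturday is February 4 and the fourth is February 25.
At the standard offset (UTC+12:30), 05:15 UTC + 12h30m = 17:45 Casur standard time.
The standard-time date in Casur, 28 February 2017, is outside the daylight-saving period (25 November 2016 – 25 February 2017), so Casur is on standard time, UTC+12:30.
05:15 UTC + 12h30m = 17:45 Casur.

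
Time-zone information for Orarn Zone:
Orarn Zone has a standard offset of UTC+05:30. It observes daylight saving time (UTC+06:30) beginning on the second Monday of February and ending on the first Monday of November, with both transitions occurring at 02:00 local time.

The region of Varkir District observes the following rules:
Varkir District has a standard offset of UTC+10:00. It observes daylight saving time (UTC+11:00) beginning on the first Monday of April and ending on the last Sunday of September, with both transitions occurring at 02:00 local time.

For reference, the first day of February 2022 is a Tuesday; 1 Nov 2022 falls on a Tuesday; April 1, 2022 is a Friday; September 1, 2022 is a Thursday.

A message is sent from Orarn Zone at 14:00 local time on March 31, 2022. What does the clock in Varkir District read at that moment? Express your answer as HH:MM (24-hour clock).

17:30

1 February 2022 is a Tuesday, so the first Monday is February 7 and the second is February 14.
1 November 2022 is a Tuesday, so the first Monday is November 7.
March 31, 2022 lies within the daylight-saving period (14 February – 7 November), so Orarn Zone is on daylight time, UTC+06:30.
14:00 Orarn Zone − 6h30m = 07:30 UTC.
1 April 2022 is a Friday, so the first Monday is April 4.
1 September 2022 is a Thursday, so Sundays fall on 4, 11, 18, 25; the last is September 25.
At the standard offset (UTC+10:00), 07:30 UTC + 10h = 17:30 Varkir District standard time.
Daylight saving runs 4 April – 25 September; the standard-time date in Varkir District, March 31, 2022, is outside that window, so Varkir District is on standard time at UTC+10:00.
07:30 UTC + 10h = 17:30 Varkir District.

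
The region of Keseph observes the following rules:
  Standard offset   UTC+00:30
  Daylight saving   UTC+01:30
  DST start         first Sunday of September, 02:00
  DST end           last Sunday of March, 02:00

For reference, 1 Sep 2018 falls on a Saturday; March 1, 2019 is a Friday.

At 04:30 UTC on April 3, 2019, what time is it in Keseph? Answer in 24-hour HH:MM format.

05:00

1 September 2018 is a Saturday, so the first Sunday is September 2.
1 March 2019 is a Friday, so Sundays fall on 3, 10, 17, 24, 31; the last is March 31.
At the standard offset (UTC+00:30), 04:30 UTC + 0h30m = 05:00 Keseph standard time.
Daylight saving runs 2 September 2018 – 31 March 2019; the standard-time date in Keseph, April 3, 2019, is outside that window, so Keseph is on standard time at UTC+00:30.
04:30 UTC + 0h30m = 05:00 local.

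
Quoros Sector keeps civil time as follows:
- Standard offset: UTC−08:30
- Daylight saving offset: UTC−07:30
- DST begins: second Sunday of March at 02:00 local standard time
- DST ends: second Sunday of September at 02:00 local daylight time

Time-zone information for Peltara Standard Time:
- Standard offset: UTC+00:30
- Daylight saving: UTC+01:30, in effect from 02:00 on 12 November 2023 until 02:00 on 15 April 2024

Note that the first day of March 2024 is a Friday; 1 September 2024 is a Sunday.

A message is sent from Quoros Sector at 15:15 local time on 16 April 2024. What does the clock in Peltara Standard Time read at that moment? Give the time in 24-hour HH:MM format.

23:15

1 March 2024 is a Friday, so the first Sunday is March 3 and the second is March 10.
1 September 2024 is a Sunday, so the first Sunday is September 1 and the second is September 8.
16 April 2024 lies within the daylight-saving period (10 March – 8 September), so Quoros Sector is on daylight time, UTC−07:30.
15:15 Quoros Sector + 7h30m = 22:45 UTC.
At the standard offset (UTC+00:30), 22:45 UTC + 0h30m = 23:15 Peltara Standard Time standard time.
The standard-time date in Peltara Standard Time, 16 April 2024, does not fall between 12 November 2023 and 15 April 2024, so daylight saving is not in effect and Peltara Standard Time is at UTC+00:30.
22:45 UTC + 0h30m = 23:15 Peltara Standard Time.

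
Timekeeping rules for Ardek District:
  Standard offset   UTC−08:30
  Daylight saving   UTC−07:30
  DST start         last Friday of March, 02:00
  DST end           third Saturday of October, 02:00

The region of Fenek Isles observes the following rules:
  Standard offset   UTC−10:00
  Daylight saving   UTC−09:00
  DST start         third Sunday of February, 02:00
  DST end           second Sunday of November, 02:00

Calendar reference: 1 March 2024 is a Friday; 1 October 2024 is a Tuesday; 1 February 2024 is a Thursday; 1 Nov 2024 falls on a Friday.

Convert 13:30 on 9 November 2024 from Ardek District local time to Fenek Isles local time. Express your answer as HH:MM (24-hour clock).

1 March 2024 is a Friday, so Fridays fall on 1, 8, 15, 22, 29; the last is March 29.
1 October 2024 is a Tuesday, so the first Saturday is October 5 and the third is October 19.
9 November 2024 does not fall between 29 March and 19 October, so daylight saving is not in effect and Ardek District is at UTC−08:30.
13:30 Ardek District + 8h30m = 22:00 UTC.
1 February 2024 is a Thursday, so the first Sunday is February 4 and the third is February 18.
1 November 2024 is a Friday, so the first Sunday is November 3 and the second is November 10.
At the standard offset (UTC−10:00), 22:00 UTC − 10h = 12:00 Fenek Isles standard time.
The standard-time date in Fenek Isles, 9 November 2024, lies within the daylight-saving period (18 February – 10 November), so Fenek Isles is on daylight time, UTC−09:00.
22:00 UTC − 9h = 13:00 Fenek Isles.

13:00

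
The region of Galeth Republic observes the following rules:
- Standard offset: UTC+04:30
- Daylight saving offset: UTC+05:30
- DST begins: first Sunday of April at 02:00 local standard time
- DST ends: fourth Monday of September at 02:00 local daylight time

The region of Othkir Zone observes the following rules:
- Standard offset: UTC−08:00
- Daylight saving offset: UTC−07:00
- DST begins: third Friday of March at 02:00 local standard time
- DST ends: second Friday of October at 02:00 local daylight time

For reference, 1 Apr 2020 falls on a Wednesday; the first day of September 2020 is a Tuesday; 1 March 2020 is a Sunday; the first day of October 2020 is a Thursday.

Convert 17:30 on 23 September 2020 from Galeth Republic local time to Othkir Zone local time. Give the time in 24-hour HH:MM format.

1 April 2020 is a Wednesday, so the first Sunday is April 5.
1 September 2020 is a Tuesday, so the first Monday is September 7 and the fourth is September 28.
23 September 2020 lies within the daylight-saving period (5 April – 28 September), so Galeth Republic is on daylight time, UTC+05:30.
17:30 Galeth Republic − 5h30m = 12:00 UTC.
1 March 2020 is a Sunday, so the first Friday is March 6 and the third is March 20.
1 October 2020 is a Thursday, so the first Friday is October 2 and the second is October 9.
At the standard offset (UTC−08:00), 12:00 UTC − 8h = 04:00 Othkir Zone standard time.
Daylight saving runs 20 March – 9 October; the standard-time date in Othkir Zone, 23 September 2020, is inside that window, so Othkir Zone is at UTC−07:00.
12:00 UTC − 7h = 05:00 Othkir Zone.

05:00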